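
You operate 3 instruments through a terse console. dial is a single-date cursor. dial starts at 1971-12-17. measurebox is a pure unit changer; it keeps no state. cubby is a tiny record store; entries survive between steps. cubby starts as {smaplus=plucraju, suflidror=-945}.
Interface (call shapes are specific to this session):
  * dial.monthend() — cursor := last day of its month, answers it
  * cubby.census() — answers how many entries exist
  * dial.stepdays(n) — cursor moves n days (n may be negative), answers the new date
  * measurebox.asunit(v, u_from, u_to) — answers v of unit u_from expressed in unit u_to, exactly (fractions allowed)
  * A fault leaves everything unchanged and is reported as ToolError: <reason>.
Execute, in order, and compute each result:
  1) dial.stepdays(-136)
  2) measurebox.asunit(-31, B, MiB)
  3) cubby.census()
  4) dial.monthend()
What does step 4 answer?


Answer: 1971-08-31

Derivation:
$ dial.stepdays n: -136
= 1971-08-03
$ measurebox.asunit v: -31 u_from: B u_to: MiB
= -31/1048576
$ cubby.census
= 2
$ dial.monthend
= 1971-08-31


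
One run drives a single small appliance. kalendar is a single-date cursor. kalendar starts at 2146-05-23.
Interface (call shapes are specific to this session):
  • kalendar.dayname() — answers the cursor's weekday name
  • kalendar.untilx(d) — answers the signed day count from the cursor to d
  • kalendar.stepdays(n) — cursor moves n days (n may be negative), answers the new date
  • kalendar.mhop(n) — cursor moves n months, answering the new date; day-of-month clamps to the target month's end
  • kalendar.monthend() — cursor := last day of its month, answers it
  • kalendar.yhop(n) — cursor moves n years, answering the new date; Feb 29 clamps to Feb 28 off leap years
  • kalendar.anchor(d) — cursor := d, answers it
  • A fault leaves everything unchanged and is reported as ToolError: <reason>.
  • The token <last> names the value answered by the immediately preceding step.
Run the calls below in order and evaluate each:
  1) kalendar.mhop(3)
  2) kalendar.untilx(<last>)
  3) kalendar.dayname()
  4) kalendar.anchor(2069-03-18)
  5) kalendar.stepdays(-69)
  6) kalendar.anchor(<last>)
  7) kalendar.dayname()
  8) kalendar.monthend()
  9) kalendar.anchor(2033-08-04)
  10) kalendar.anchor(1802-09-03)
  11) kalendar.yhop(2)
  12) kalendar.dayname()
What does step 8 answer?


Answer: 2069-01-31

Derivation:
Act: kalendar.mhop[n=3]
Obs: 2146-08-23
Act: kalendar.untilx[d=<last>]
Obs: 0
Act: kalendar.dayname[]
Obs: Tuesday
Act: kalendar.anchor[d=2069-03-18]
Obs: 2069-03-18
Act: kalendar.stepdays[n=-69]
Obs: 2069-01-08
Act: kalendar.anchor[d=<last>]
Obs: 2069-01-08
Act: kalendar.dayname[]
Obs: Tuesday
Act: kalendar.monthend[]
Obs: 2069-01-31
Act: kalendar.anchor[d=2033-08-04]
Obs: 2033-08-04
Act: kalendar.anchor[d=1802-09-03]
Obs: 1802-09-03
Act: kalendar.yhop[n=2]
Obs: 1804-09-03
Act: kalendar.dayname[]
Obs: Monday


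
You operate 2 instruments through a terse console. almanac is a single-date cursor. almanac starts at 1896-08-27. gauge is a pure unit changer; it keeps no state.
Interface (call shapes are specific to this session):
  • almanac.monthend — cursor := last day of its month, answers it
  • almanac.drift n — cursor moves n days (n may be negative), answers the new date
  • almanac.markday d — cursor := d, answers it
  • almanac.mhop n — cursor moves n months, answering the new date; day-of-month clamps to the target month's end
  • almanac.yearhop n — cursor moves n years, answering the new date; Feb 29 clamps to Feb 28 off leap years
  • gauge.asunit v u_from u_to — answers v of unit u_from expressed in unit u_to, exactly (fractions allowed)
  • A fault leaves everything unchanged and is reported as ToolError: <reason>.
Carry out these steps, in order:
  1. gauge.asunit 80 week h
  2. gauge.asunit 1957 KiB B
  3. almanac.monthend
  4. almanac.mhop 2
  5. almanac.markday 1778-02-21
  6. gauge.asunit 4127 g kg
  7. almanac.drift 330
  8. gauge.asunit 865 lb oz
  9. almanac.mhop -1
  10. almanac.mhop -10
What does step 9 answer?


Then gauge.asunit with v=80, u_from=week, u_to=h, yielding 13440.
Then gauge.asunit with v=1957, u_from=KiB, u_to=B, — result: 2003968.
Invoking almanac.monthend, and get 1896-08-31.
I use almanac.mhop with n=2, and observe 1896-10-31.
I call almanac.markday with d=1778-02-21, — result: 1778-02-21.
I run gauge.asunit with v=4127, u_from=g, u_to=kg: 4127/1000.
Next I call almanac.drift with n=330, yielding 1779-01-17.
Then gauge.asunit with v=865, u_from=lb, u_to=oz, and observe 13840.
I call almanac.mhop with n=-1, → 1778-12-17.
I run almanac.mhop with n=-10, which returns 1778-02-17.

Answer: 1778-12-17


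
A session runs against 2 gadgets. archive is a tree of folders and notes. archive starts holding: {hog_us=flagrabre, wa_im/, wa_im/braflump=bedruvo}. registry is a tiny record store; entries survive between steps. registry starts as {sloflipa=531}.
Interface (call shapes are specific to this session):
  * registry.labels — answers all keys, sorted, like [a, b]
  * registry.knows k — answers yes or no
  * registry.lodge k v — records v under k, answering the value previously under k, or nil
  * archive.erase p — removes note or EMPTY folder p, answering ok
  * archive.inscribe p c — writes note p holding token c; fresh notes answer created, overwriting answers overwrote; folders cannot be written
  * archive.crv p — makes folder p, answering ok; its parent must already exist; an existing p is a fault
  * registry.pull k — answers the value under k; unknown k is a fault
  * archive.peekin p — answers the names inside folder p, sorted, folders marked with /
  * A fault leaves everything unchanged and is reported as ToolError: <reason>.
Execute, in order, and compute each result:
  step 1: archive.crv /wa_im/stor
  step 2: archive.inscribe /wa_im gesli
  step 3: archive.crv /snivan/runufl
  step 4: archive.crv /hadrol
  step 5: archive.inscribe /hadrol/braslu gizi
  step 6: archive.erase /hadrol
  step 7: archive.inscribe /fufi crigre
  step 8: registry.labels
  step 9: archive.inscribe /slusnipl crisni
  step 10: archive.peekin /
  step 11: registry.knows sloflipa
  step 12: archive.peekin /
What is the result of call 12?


;; 1. archive.crv(p='/wa_im/stor') -> ok
;; 2. archive.inscribe(p='/wa_im', c='gesli') -> ToolError: is a directory
;; 3. archive.crv(p='/snivan/runufl') -> ToolError: no parent
;; 4. archive.crv(p='/hadrol') -> ok
;; 5. archive.inscribe(p='/hadrol/braslu', c='gizi') -> created
;; 6. archive.erase(p='/hadrol') -> ToolError: not empty
;; 7. archive.inscribe(p='/fufi', c='crigre') -> created
;; 8. registry.labels() -> [sloflipa]
;; 9. archive.inscribe(p='/slusnipl', c='crisni') -> created
;; 10. archive.peekin(p='/') -> [fufi, hadrol/, hog_us, slusnipl, wa_im/]
;; 11. registry.knows(k='sloflipa') -> yes
;; 12. archive.peekin(p='/') -> [fufi, hadrol/, hog_us, slusnipl, wa_im/]

Answer: [fufi, hadrol/, hog_us, slusnipl, wa_im/]


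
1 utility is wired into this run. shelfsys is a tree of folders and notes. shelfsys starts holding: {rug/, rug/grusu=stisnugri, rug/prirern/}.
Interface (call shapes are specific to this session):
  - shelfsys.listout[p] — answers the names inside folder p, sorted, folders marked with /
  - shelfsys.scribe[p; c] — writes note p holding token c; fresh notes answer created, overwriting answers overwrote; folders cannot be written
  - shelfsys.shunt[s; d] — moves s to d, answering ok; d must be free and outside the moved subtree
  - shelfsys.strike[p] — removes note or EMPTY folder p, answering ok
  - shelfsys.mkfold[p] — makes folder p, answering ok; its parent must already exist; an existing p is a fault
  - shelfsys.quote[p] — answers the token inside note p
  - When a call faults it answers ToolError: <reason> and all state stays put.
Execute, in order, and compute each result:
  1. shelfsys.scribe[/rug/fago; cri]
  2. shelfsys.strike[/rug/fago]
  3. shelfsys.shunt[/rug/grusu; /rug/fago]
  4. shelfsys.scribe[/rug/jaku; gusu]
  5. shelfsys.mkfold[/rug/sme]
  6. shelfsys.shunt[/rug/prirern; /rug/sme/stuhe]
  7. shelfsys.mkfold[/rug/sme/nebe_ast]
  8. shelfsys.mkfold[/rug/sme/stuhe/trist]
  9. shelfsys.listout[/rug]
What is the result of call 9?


Answer: [fago, jaku, sme/]

Derivation:
;; scribe(/rug/fago, cri) : created
;; strike(/rug/fago) : ok
;; shunt(/rug/grusu, /rug/fago) : ok
;; scribe(/rug/jaku, gusu) : created
;; mkfold(/rug/sme) : ok
;; shunt(/rug/prirern, /rug/sme/stuhe) : ok
;; mkfold(/rug/sme/nebe_ast) : ok
;; mkfold(/rug/sme/stuhe/trist) : ok
;; listout(/rug) : [fago, jaku, sme/]


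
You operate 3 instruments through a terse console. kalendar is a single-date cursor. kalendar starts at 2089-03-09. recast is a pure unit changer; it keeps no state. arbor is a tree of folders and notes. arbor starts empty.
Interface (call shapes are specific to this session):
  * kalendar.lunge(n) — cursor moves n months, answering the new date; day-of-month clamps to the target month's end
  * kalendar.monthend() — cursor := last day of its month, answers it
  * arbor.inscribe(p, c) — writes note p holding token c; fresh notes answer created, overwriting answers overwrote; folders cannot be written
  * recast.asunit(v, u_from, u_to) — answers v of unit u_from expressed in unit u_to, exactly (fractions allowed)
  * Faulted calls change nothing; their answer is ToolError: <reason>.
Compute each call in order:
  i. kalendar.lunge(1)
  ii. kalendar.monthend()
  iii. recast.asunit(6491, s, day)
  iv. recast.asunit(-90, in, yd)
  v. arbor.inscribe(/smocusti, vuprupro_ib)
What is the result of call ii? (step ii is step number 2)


Step: kalendar.lunge[n='1']
Result: 2089-04-09
Step: kalendar.monthend[]
Result: 2089-04-30
Step: recast.asunit[v='6491'; u_from='s'; u_to='day']
Result: 6491/86400
Step: recast.asunit[v='-90'; u_from='in'; u_to='yd']
Result: -5/2
Step: arbor.inscribe[p='/smocusti'; c='vuprupro_ib']
Result: created

Answer: 2089-04-30


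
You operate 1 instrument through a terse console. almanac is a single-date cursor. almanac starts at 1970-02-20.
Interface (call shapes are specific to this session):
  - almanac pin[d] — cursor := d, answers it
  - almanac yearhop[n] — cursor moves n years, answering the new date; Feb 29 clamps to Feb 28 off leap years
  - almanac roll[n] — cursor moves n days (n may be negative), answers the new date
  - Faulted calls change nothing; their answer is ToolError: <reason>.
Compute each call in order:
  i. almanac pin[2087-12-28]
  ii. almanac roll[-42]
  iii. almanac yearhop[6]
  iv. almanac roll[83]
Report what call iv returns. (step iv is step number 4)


> almanac pin d='2087-12-28'
:: 2087-12-28
> almanac roll n='-42'
:: 2087-11-16
> almanac yearhop n='6'
:: 2093-11-16
> almanac roll n='83'
:: 2094-02-07

Answer: 2094-02-07


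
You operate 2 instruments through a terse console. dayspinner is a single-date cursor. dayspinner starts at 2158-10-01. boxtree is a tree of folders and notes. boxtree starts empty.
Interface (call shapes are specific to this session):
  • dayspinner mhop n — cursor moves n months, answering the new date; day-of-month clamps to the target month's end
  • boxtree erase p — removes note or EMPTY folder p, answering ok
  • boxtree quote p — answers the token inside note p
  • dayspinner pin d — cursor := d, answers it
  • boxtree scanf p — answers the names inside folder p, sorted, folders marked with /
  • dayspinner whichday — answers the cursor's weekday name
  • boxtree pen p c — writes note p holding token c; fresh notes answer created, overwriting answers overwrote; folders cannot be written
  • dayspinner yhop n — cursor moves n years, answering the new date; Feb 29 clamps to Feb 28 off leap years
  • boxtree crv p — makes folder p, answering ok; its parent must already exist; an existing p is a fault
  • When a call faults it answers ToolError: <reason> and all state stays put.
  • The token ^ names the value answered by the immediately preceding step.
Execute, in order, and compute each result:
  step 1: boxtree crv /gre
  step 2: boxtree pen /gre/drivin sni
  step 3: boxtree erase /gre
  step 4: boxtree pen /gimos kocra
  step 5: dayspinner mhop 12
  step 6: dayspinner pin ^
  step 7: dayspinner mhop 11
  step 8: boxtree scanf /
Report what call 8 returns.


% boxtree crv /gre
  ok
% boxtree pen /gre/drivin sni
  created
% boxtree erase /gre
  ToolError: not empty
% boxtree pen /gimos kocra
  created
% dayspinner mhop 12
  2159-10-01
% dayspinner pin ^
  2159-10-01
% dayspinner mhop 11
  2160-09-01
% boxtree scanf /
  [gimos, gre/]

Answer: [gimos, gre/]


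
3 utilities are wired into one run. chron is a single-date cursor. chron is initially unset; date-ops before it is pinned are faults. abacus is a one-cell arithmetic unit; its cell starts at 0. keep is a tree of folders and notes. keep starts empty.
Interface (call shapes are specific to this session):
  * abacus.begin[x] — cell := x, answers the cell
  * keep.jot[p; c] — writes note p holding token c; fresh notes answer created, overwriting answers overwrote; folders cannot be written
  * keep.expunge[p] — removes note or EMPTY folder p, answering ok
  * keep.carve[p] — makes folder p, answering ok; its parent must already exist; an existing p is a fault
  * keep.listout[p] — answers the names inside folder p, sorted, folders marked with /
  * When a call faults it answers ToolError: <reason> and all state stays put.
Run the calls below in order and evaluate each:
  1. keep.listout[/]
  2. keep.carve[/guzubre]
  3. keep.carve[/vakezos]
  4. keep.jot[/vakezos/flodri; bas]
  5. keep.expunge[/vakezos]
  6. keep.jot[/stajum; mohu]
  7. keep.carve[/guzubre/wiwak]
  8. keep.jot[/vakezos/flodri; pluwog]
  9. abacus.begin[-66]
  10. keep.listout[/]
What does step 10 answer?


==> listout(p: /)
<== []
==> carve(p: /guzubre)
<== ok
==> carve(p: /vakezos)
<== ok
==> jot(p: /vakezos/flodri, c: bas)
<== created
==> expunge(p: /vakezos)
<== ToolError: not empty
==> jot(p: /stajum, c: mohu)
<== created
==> carve(p: /guzubre/wiwak)
<== ok
==> jot(p: /vakezos/flodri, c: pluwog)
<== overwrote
==> begin(x: -66)
<== -66
==> listout(p: /)
<== [guzubre/, stajum, vakezos/]

Answer: [guzubre/, stajum, vakezos/]


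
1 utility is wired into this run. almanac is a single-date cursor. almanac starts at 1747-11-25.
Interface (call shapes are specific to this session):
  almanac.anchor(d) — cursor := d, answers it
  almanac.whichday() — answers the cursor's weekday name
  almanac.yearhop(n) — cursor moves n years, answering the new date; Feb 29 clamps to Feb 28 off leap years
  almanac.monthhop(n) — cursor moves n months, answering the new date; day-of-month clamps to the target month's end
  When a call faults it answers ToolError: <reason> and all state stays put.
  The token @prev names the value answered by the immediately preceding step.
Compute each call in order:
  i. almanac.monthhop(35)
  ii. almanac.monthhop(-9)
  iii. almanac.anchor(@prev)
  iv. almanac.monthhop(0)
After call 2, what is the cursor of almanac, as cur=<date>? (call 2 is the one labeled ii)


Using monthhop passing n=35, — result: 1750-10-25.
Next I call monthhop passing n=-9, and observe 1750-01-25.
Invoking anchor passing d=@prev, and get 1750-01-25.
I run monthhop passing n=0: 1750-01-25.

Answer: cur=1750-01-25


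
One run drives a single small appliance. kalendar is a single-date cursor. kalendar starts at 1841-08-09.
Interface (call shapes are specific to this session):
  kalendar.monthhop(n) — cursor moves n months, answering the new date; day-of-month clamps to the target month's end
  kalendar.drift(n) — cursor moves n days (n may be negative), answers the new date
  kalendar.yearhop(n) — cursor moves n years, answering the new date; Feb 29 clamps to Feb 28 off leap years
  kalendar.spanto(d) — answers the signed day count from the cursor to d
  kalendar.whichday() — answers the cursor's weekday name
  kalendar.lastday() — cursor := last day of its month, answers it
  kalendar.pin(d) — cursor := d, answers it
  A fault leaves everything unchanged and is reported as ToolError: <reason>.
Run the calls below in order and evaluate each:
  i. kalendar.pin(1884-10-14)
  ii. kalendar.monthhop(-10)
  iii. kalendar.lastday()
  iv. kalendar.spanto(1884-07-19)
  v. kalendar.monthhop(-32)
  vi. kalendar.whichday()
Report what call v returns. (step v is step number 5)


Answer: 1881-04-30

Derivation:
>> pin(d: 1884-10-14)
<< 1884-10-14
>> monthhop(n: -10)
<< 1883-12-14
>> lastday()
<< 1883-12-31
>> spanto(d: 1884-07-19)
<< 201
>> monthhop(n: -32)
<< 1881-04-30
>> whichday()
<< Saturday


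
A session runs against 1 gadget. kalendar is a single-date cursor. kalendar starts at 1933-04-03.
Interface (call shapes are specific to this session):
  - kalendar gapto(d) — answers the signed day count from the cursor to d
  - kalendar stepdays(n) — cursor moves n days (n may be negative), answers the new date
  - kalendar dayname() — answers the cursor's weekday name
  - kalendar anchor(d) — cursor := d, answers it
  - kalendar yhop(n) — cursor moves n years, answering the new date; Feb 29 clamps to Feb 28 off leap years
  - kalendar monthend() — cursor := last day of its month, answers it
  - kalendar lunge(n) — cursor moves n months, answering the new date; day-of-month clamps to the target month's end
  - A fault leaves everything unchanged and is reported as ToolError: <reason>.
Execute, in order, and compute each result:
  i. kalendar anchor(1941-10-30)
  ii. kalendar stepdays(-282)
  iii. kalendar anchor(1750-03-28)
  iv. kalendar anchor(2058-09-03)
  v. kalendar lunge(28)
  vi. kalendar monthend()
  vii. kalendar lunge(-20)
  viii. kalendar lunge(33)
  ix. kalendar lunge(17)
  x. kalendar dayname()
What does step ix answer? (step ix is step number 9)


Answer: 2063-07-28

Derivation:
[in] kalendar anchor d='1941-10-30'
  1941-10-30
[in] kalendar stepdays n='-282'
  1941-01-21
[in] kalendar anchor d='1750-03-28'
  1750-03-28
[in] kalendar anchor d='2058-09-03'
  2058-09-03
[in] kalendar lunge n='28'
  2061-01-03
[in] kalendar monthend
  2061-01-31
[in] kalendar lunge n='-20'
  2059-05-31
[in] kalendar lunge n='33'
  2062-02-28
[in] kalendar lunge n='17'
  2063-07-28
[in] kalendar dayname
  Saturday


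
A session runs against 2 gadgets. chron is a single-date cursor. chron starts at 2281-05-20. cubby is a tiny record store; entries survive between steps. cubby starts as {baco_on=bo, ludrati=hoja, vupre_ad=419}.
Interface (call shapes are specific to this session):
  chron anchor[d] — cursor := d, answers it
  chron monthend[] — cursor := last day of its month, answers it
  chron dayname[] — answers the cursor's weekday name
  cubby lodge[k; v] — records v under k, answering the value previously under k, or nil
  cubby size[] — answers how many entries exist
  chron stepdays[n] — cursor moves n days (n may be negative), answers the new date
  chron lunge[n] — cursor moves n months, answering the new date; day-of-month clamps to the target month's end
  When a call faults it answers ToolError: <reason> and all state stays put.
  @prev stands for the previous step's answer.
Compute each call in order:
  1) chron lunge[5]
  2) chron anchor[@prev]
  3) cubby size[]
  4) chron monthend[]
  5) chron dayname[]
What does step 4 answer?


Do: chron lunge[n→5]
See: 2281-10-20
Do: chron anchor[d→@prev]
See: 2281-10-20
Do: cubby size[]
See: 3
Do: chron monthend[]
See: 2281-10-31
Do: chron dayname[]
See: Monday

Answer: 2281-10-31


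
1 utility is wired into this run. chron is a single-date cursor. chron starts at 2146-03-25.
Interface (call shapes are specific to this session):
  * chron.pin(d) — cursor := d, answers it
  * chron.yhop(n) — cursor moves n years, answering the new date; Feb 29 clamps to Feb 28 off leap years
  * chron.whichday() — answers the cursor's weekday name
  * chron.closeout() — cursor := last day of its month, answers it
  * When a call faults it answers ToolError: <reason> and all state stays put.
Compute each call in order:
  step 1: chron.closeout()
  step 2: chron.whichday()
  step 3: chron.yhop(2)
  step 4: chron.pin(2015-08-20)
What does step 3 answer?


Answer: 2148-03-31

Derivation:
Invoking closeout, which returns 2146-03-31.
Now I run whichday, giving Thursday.
I invoke yhop using n: 2, and observe 2148-03-31.
I try pin using d: 2015-08-20, which returns 2015-08-20.


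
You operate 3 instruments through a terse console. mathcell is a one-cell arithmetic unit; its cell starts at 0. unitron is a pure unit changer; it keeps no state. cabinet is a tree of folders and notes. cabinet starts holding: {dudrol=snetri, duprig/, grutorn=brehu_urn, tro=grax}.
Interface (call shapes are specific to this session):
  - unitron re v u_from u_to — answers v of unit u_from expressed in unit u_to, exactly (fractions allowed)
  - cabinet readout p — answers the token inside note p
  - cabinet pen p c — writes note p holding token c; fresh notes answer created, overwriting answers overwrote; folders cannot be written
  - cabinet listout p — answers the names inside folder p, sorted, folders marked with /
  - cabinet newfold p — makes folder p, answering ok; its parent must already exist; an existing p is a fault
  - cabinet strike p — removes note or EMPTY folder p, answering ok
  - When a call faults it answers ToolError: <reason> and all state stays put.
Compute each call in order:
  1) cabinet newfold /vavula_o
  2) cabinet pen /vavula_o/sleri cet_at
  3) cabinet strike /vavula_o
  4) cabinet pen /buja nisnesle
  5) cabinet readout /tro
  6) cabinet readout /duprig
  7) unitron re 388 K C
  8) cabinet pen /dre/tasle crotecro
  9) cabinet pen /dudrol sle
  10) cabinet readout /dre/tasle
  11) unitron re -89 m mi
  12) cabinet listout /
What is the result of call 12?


Answer: [buja, dudrol, duprig/, grutorn, tro, vavula_o/]

Derivation:
I use cabinet newfold passing p: /vavula_o, giving ok.
Invoking cabinet pen passing p: /vavula_o/sleri, c: cet_at, and observe created.
I invoke cabinet strike passing p: /vavula_o, yielding ToolError: not empty.
Now I run cabinet pen passing p: /buja, c: nisnesle, yielding created.
I run cabinet readout passing p: /tro: grax.
I try cabinet readout passing p: /duprig, giving ToolError: is a directory.
Next I call unitron re passing v: 388, u_from: K, u_to: C, and get 2297/20.
Using cabinet pen passing p: /dre/tasle, c: crotecro, giving ToolError: no parent.
Then cabinet pen passing p: /dudrol, c: sle, giving overwrote.
I invoke cabinet readout passing p: /dre/tasle, and get ToolError: not found.
I invoke unitron re passing v: -89, u_from: m, u_to: mi, which returns -11125/201168.
Calling cabinet listout passing p: /, → [buja, dudrol, duprig/, grutorn, tro, vavula_o/].


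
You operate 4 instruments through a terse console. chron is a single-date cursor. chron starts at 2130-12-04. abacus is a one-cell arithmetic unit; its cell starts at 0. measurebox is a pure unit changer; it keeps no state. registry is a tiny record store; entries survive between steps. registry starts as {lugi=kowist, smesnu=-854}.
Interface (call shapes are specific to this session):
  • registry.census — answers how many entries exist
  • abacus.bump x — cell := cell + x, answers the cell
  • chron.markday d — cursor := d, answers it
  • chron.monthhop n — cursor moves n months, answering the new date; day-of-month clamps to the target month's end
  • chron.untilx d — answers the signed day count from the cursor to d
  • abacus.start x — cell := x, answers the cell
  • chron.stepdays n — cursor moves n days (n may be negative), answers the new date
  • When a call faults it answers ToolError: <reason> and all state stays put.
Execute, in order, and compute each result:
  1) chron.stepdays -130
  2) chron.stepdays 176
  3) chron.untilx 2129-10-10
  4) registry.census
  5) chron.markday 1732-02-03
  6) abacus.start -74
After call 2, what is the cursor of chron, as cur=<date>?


-> chron.stepdays(n→-130)
<- 2130-07-27
-> chron.stepdays(n→176)
<- 2131-01-19
-> chron.untilx(d→2129-10-10)
<- -466
-> registry.census()
<- 2
-> chron.markday(d→1732-02-03)
<- 1732-02-03
-> abacus.start(x→-74)
<- -74

Answer: cur=2131-01-19


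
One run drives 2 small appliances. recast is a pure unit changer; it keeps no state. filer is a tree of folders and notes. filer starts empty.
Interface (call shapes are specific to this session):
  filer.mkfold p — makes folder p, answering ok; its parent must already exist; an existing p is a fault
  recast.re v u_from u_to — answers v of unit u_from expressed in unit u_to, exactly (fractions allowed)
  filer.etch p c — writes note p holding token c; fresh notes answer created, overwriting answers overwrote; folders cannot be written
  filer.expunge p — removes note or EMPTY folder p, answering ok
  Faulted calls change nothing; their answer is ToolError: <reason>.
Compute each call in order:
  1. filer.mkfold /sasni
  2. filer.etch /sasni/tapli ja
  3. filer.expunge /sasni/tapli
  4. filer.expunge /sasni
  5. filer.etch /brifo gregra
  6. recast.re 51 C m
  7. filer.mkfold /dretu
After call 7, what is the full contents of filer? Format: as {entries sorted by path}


Answer: {brifo=gregra, dretu/}

Derivation:
-- 1. mkfold(p: /sasni) -> ok
-- 2. etch(p: /sasni/tapli, c: ja) -> created
-- 3. expunge(p: /sasni/tapli) -> ok
-- 4. expunge(p: /sasni) -> ok
-- 5. etch(p: /brifo, c: gregra) -> created
-- 6. re(v: 51, u_from: C, u_to: m) -> ToolError: incompatible units
-- 7. mkfold(p: /dretu) -> ok


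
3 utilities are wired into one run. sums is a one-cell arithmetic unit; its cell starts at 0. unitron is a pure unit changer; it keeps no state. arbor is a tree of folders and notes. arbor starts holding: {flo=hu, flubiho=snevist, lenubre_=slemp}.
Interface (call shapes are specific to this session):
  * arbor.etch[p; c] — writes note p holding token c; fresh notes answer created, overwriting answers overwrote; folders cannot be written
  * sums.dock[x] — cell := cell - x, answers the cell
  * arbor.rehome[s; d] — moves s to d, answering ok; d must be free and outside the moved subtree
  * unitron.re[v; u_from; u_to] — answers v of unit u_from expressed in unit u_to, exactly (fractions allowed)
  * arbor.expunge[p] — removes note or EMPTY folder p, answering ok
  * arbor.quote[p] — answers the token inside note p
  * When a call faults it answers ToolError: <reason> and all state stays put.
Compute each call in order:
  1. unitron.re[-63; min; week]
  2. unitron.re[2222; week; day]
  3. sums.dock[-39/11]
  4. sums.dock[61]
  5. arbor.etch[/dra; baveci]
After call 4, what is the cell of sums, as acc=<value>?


·→ re(v=-63, u_from=min, u_to=week)
·← -1/160
·→ re(v=2222, u_from=week, u_to=day)
·← 15554
·→ dock(x=-39/11)
·← 39/11
·→ dock(x=61)
·← -632/11
·→ etch(p=/dra, c=baveci)
·← created

Answer: acc=-632/11


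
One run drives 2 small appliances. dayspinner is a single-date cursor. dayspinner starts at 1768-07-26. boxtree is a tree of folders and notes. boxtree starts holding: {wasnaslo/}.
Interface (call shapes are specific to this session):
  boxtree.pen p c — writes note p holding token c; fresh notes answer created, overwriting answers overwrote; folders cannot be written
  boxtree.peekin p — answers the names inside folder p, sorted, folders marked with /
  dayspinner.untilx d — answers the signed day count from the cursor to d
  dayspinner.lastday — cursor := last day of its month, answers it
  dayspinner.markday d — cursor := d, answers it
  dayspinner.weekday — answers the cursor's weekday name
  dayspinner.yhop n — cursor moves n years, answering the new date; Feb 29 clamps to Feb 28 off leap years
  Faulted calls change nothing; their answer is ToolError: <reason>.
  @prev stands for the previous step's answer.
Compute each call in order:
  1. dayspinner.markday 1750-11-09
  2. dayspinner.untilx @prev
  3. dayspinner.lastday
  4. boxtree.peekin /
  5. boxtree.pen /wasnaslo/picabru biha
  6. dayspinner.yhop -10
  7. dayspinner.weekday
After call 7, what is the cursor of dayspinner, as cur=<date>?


$ dayspinner.markday d: 1750-11-09
:: 1750-11-09
$ dayspinner.untilx d: @prev
:: 0
$ dayspinner.lastday
:: 1750-11-30
$ boxtree.peekin p: /
:: [wasnaslo/]
$ boxtree.pen p: /wasnaslo/picabru c: biha
:: created
$ dayspinner.yhop n: -10
:: 1740-11-30
$ dayspinner.weekday
:: Wednesday

Answer: cur=1740-11-30


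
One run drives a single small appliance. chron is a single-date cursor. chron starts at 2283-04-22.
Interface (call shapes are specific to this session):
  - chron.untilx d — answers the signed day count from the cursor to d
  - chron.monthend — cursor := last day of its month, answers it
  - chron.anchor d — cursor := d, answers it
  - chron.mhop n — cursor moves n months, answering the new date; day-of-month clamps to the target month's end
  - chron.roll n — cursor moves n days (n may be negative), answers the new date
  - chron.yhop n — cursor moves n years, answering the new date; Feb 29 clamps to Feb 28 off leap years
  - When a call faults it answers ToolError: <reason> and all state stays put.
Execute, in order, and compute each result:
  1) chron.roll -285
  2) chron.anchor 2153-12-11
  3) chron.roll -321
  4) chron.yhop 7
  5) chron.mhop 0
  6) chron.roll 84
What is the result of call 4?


% chron.roll(n=-285) : 2282-07-11
% chron.anchor(d=2153-12-11) : 2153-12-11
% chron.roll(n=-321) : 2153-01-24
% chron.yhop(n=7) : 2160-01-24
% chron.mhop(n=0) : 2160-01-24
% chron.roll(n=84) : 2160-04-17

Answer: 2160-01-24


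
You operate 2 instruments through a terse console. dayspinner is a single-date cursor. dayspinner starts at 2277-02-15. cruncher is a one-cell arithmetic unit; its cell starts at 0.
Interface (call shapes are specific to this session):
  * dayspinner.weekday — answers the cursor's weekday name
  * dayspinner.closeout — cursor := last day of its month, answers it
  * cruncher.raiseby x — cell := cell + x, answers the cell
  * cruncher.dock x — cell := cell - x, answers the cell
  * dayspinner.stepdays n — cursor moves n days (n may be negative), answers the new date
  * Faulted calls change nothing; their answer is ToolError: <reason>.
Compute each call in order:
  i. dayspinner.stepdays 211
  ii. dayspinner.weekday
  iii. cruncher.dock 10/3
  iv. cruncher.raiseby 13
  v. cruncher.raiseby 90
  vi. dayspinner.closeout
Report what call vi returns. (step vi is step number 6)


Answer: 2277-09-30

Derivation:
# 1. dayspinner.stepdays(211) => 2277-09-14
# 2. dayspinner.weekday() => Friday
# 3. cruncher.dock(10/3) => -10/3
# 4. cruncher.raiseby(13) => 29/3
# 5. cruncher.raiseby(90) => 299/3
# 6. dayspinner.closeout() => 2277-09-30


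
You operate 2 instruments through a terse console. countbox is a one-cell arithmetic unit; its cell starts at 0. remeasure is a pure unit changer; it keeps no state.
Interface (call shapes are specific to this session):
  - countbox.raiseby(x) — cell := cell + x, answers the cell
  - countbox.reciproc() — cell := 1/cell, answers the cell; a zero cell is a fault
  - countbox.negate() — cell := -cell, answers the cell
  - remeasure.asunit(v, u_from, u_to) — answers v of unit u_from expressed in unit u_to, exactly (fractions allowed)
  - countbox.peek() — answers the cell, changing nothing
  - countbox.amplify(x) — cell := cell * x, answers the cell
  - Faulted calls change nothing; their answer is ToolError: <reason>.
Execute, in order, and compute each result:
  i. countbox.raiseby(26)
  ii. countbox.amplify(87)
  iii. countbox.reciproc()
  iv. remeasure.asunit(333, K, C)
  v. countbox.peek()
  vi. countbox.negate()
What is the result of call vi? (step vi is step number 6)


Next I call countbox.raiseby using 26, → 26.
Invoking countbox.amplify using 87, — result: 2262.
Now I run countbox.reciproc(), — result: 1/2262.
I run remeasure.asunit using 333, K, C, which returns 1197/20.
Calling countbox.peek(), and observe 1/2262.
I try countbox.negate(), and see -1/2262.

Answer: -1/2262


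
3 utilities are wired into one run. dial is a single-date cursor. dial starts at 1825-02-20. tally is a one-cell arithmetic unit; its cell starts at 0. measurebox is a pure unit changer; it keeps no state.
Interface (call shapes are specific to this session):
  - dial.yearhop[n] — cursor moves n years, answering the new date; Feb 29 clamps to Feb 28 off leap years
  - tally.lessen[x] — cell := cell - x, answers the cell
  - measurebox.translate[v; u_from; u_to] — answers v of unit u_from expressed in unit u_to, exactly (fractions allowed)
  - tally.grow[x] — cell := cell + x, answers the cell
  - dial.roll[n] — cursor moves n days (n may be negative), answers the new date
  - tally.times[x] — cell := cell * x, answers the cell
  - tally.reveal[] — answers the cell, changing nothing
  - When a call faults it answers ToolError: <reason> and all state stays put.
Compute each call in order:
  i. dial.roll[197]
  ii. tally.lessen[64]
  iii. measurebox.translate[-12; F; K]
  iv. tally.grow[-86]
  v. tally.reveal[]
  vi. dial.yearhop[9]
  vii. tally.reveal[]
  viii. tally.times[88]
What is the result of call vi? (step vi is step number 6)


Answer: 1834-09-05

Derivation:
-- 1. dial.roll(n→197) => 1825-09-05
-- 2. tally.lessen(x→64) => -64
-- 3. measurebox.translate(v→-12, u_from→F, u_to→K) => 44767/180
-- 4. tally.grow(x→-86) => -150
-- 5. tally.reveal() => -150
-- 6. dial.yearhop(n→9) => 1834-09-05
-- 7. tally.reveal() => -150
-- 8. tally.times(x→88) => -13200


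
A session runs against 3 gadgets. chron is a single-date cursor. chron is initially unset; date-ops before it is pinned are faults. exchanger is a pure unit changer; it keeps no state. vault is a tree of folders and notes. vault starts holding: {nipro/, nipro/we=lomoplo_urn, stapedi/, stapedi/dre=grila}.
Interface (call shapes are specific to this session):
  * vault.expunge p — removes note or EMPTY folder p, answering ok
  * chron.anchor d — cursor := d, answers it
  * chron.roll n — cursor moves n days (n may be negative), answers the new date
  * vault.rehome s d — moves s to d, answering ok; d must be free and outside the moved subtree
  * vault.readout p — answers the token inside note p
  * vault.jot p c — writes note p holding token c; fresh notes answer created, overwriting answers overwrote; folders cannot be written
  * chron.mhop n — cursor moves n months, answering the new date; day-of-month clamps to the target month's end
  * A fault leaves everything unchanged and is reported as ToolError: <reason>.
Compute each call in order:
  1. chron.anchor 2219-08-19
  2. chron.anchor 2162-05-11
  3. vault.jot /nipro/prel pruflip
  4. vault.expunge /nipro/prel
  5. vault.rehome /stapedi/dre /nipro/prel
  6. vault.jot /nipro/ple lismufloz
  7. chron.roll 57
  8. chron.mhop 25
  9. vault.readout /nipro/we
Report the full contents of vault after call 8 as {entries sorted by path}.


[in] chron.anchor 2219-08-19
= 2219-08-19
[in] chron.anchor 2162-05-11
= 2162-05-11
[in] vault.jot /nipro/prel pruflip
= created
[in] vault.expunge /nipro/prel
= ok
[in] vault.rehome /stapedi/dre /nipro/prel
= ok
[in] vault.jot /nipro/ple lismufloz
= created
[in] chron.roll 57
= 2162-07-07
[in] chron.mhop 25
= 2164-08-07
[in] vault.readout /nipro/we
= lomoplo_urn

Answer: {nipro/, nipro/ple=lismufloz, nipro/prel=grila, nipro/we=lomoplo_urn, stapedi/}


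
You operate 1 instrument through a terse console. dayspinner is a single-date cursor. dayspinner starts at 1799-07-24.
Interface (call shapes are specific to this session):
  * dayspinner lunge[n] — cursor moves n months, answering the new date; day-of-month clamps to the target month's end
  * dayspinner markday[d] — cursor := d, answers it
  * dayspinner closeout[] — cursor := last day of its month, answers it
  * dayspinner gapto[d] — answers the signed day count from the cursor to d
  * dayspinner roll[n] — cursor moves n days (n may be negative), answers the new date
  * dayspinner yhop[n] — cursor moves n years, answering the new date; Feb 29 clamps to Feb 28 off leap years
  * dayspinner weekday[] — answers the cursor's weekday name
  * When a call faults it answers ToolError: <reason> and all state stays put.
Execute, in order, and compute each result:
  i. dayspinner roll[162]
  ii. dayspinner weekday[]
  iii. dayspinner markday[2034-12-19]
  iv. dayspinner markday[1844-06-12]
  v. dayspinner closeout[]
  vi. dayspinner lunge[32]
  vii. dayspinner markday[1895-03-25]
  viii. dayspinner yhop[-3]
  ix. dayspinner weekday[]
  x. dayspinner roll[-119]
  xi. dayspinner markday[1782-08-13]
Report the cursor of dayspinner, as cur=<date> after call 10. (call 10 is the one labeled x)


I run dayspinner roll passing n: 162, yielding 1800-01-02.
I use dayspinner weekday(), yielding Thursday.
I call dayspinner markday passing d: 2034-12-19, and observe 2034-12-19.
Next I call dayspinner markday passing d: 1844-06-12, — result: 1844-06-12.
I run dayspinner closeout(), yielding 1844-06-30.
Then dayspinner lunge passing n: 32, — result: 1847-02-28.
Next I call dayspinner markday passing d: 1895-03-25, → 1895-03-25.
I use dayspinner yhop passing n: -3, yielding 1892-03-25.
Then dayspinner weekday, and see Friday.
I try dayspinner roll passing n: -119: 1891-11-27.
Invoking dayspinner markday passing d: 1782-08-13, yielding 1782-08-13.

Answer: cur=1891-11-27


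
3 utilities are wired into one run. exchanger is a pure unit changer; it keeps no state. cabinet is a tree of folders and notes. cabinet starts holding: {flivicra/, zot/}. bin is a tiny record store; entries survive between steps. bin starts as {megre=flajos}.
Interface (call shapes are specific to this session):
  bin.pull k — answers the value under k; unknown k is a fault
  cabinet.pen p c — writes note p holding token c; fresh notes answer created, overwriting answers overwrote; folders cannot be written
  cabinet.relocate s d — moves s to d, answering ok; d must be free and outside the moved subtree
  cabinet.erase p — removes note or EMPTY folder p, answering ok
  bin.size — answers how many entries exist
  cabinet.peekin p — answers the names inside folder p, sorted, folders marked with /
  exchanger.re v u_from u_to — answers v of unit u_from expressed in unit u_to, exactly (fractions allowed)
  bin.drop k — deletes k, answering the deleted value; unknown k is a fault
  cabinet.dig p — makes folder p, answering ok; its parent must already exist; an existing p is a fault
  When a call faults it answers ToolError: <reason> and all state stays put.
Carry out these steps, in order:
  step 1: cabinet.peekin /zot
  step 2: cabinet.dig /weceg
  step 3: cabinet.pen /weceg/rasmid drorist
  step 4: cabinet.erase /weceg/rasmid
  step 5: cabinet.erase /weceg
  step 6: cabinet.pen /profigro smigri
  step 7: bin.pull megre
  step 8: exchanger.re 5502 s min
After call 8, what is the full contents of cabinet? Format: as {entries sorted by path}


// cabinet.peekin(p→/zot) == []
// cabinet.dig(p→/weceg) == ok
// cabinet.pen(p→/weceg/rasmid, c→drorist) == created
// cabinet.erase(p→/weceg/rasmid) == ok
// cabinet.erase(p→/weceg) == ok
// cabinet.pen(p→/profigro, c→smigri) == created
// bin.pull(k→megre) == flajos
// exchanger.re(v→5502, u_from→s, u_to→min) == 917/10

Answer: {flivicra/, profigro=smigri, zot/}


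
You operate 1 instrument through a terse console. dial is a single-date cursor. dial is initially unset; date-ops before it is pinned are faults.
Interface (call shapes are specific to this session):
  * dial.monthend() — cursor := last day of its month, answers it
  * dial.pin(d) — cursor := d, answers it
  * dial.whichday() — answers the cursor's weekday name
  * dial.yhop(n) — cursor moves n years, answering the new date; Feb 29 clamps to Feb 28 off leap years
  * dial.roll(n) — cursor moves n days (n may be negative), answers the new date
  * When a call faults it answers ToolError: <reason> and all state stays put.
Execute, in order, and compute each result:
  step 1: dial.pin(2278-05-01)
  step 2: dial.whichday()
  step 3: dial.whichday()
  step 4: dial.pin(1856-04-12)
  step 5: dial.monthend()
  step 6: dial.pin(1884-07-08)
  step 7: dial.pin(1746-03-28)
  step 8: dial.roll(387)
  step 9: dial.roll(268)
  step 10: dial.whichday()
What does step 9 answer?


·→ pin(d: 2278-05-01)
·← 2278-05-01
·→ whichday()
·← Wednesday
·→ whichday()
·← Wednesday
·→ pin(d: 1856-04-12)
·← 1856-04-12
·→ monthend()
·← 1856-04-30
·→ pin(d: 1884-07-08)
·← 1884-07-08
·→ pin(d: 1746-03-28)
·← 1746-03-28
·→ roll(n: 387)
·← 1747-04-19
·→ roll(n: 268)
·← 1748-01-12
·→ whichday()
·← Friday

Answer: 1748-01-12
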